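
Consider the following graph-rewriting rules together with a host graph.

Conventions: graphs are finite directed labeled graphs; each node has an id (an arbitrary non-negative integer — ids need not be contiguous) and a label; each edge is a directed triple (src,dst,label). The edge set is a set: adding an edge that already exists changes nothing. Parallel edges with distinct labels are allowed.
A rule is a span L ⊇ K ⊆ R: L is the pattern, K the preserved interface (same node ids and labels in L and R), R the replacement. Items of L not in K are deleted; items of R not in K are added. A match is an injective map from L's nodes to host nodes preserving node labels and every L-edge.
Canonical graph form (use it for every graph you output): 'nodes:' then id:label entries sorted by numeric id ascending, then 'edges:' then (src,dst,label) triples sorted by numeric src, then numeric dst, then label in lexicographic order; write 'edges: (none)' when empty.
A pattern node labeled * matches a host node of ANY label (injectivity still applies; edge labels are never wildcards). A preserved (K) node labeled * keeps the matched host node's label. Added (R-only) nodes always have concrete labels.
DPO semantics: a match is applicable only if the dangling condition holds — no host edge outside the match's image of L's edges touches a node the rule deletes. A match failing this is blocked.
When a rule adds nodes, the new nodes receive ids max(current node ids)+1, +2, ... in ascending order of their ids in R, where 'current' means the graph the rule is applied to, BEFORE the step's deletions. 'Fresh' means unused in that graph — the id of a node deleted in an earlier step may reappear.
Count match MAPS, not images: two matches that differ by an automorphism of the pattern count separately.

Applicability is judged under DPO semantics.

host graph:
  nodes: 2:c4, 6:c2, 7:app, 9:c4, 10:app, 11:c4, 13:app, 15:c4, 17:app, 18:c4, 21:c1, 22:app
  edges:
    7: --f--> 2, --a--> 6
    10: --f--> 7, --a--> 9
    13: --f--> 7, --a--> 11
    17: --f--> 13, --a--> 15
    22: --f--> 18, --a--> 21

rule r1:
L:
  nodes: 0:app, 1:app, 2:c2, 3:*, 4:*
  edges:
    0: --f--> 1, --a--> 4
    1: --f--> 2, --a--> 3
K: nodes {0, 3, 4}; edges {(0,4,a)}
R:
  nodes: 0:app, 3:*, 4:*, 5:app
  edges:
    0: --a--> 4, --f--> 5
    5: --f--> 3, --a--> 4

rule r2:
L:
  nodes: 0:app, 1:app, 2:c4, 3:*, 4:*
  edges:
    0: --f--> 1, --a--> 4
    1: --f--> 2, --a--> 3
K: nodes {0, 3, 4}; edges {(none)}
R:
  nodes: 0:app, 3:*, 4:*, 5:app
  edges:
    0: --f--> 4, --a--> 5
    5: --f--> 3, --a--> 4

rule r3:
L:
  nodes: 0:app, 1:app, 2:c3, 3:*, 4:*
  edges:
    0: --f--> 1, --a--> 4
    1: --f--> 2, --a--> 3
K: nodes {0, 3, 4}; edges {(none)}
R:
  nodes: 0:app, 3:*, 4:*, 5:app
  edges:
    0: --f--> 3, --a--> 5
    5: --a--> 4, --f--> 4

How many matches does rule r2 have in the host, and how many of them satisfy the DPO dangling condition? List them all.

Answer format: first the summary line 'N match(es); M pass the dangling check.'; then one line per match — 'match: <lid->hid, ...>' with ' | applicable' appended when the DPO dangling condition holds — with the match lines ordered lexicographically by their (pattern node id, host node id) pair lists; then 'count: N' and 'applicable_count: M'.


2 match(es); 0 pass the dangling check.
match: 0->10, 1->7, 2->2, 3->6, 4->9
match: 0->13, 1->7, 2->2, 3->6, 4->11
count: 2
applicable_count: 0


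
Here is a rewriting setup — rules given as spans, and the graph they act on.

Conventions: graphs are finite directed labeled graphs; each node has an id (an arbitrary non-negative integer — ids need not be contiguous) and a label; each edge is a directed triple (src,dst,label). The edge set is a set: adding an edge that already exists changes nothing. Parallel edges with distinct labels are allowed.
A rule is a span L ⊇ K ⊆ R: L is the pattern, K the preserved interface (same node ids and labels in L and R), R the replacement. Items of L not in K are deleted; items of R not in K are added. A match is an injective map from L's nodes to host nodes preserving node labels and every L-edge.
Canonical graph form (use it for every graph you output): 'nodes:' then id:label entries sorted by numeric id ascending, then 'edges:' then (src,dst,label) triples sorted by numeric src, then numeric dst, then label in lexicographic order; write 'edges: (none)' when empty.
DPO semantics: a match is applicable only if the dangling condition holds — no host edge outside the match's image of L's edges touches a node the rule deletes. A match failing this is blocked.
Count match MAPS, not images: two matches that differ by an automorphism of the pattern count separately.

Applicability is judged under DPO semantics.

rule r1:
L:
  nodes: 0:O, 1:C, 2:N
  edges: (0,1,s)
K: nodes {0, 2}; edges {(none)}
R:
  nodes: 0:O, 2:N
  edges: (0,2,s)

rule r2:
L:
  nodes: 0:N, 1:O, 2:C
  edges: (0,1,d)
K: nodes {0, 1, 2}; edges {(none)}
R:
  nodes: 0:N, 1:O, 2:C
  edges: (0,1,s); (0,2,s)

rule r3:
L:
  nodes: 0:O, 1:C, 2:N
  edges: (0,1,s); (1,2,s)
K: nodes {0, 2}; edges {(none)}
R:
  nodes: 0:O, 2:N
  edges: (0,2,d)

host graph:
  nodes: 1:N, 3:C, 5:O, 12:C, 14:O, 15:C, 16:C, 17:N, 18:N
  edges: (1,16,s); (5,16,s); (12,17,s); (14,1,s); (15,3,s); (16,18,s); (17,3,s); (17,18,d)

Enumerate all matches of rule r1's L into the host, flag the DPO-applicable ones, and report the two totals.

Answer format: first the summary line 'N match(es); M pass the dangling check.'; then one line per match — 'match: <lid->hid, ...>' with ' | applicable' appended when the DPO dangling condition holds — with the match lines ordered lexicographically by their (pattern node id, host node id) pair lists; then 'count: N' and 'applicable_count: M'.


3 match(es); 0 pass the dangling check.
match: 0->5, 1->16, 2->1
match: 0->5, 1->16, 2->17
match: 0->5, 1->16, 2->18
count: 3
applicable_count: 0


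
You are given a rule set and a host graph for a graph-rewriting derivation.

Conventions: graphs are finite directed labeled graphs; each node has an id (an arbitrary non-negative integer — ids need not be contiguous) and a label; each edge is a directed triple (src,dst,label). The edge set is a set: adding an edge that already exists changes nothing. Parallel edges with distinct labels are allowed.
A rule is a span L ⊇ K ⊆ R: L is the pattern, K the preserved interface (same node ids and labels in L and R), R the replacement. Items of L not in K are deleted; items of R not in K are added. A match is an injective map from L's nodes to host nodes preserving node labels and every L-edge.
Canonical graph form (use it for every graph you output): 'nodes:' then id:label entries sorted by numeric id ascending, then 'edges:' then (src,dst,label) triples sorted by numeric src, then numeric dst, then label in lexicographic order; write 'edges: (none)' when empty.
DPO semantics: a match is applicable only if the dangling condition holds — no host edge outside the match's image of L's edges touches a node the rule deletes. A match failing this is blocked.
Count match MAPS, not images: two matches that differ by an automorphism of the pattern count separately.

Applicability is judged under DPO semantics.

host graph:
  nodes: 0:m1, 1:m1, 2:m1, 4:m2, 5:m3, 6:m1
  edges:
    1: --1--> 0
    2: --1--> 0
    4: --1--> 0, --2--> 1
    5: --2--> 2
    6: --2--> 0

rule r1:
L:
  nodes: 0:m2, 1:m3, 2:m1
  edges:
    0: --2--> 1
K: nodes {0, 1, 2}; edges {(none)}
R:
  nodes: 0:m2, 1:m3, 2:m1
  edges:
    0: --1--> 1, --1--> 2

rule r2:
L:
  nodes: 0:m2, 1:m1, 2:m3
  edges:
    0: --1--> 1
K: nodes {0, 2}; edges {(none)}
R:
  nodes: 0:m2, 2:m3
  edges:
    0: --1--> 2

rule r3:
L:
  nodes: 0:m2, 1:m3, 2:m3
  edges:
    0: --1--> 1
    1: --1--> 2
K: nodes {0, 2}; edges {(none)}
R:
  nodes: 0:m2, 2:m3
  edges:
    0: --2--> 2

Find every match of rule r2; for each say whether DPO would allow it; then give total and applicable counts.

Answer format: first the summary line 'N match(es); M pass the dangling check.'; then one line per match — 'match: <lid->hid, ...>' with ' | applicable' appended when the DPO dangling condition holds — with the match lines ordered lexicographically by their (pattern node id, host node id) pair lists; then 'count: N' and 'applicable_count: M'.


1 match(es); 0 pass the dangling check.
match: 0->4, 1->0, 2->5
count: 1
applicable_count: 0


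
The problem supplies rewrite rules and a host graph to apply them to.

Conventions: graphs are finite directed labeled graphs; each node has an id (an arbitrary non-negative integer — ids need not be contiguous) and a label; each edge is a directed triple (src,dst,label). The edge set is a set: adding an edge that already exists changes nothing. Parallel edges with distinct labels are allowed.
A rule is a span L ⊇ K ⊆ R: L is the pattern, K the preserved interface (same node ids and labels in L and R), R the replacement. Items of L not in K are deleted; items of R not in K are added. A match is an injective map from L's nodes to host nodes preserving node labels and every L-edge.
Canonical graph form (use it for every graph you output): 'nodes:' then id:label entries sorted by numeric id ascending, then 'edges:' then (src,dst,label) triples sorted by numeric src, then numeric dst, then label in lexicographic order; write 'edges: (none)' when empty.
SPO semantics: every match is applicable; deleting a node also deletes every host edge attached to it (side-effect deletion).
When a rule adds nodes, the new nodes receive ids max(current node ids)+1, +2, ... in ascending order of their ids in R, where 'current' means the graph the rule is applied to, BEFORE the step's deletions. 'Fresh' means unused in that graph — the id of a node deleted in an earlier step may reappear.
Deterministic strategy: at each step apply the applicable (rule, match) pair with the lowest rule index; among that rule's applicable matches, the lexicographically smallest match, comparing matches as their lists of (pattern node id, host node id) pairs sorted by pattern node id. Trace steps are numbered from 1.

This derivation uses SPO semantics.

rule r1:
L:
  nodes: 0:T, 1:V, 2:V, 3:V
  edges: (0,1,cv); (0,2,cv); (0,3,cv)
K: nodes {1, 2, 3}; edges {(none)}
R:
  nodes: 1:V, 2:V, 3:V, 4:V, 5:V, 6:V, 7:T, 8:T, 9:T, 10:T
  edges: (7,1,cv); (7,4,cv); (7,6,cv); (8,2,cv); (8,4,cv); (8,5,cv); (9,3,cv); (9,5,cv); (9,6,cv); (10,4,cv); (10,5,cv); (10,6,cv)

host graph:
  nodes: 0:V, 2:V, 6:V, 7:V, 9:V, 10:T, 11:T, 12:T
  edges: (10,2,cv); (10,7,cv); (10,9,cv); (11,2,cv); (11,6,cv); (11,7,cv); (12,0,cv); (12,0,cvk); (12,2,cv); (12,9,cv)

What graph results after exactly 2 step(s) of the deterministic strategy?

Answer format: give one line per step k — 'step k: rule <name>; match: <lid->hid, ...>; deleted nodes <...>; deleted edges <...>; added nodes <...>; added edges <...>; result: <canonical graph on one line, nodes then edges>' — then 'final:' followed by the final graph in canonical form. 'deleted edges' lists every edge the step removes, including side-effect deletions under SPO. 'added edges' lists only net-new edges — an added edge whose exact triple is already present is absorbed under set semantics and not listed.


step 1: rule r1; match: 0->10, 1->2, 2->7, 3->9; deleted nodes 10; deleted edges (10,2,cv); (10,7,cv); (10,9,cv); added nodes 13, 14, 15, 16, 17, 18, 19; added edges (16,2,cv); (16,13,cv); (16,15,cv); (17,7,cv); (17,13,cv); (17,14,cv); (18,9,cv); (18,14,cv); (18,15,cv); (19,13,cv); (19,14,cv); (19,15,cv); result: nodes: 0:V, 2:V, 6:V, 7:V, 9:V, 11:T, 12:T, 13:V, 14:V, 15:V, 16:T, 17:T, 18:T, 19:T edges: (11,2,cv); (11,6,cv); (11,7,cv); (12,0,cv); (12,0,cvk); (12,2,cv); (12,9,cv); (16,2,cv); (16,13,cv); (16,15,cv); (17,7,cv); (17,13,cv); (17,14,cv); (18,9,cv); (18,14,cv); (18,15,cv); (19,13,cv); (19,14,cv); (19,15,cv)
step 2: rule r1; match: 0->11, 1->2, 2->6, 3->7; deleted nodes 11; deleted edges (11,2,cv); (11,6,cv); (11,7,cv); added nodes 20, 21, 22, 23, 24, 25, 26; added edges (23,2,cv); (23,20,cv); (23,22,cv); (24,6,cv); (24,20,cv); (24,21,cv); (25,7,cv); (25,21,cv); (25,22,cv); (26,20,cv); (26,21,cv); (26,22,cv); result: nodes: 0:V, 2:V, 6:V, 7:V, 9:V, 12:T, 13:V, 14:V, 15:V, 16:T, 17:T, 18:T, 19:T, 20:V, 21:V, 22:V, 23:T, 24:T, 25:T, 26:T edges: (12,0,cv); (12,0,cvk); (12,2,cv); (12,9,cv); (16,2,cv); (16,13,cv); (16,15,cv); (17,7,cv); (17,13,cv); (17,14,cv); (18,9,cv); (18,14,cv); (18,15,cv); (19,13,cv); (19,14,cv); (19,15,cv); (23,2,cv); (23,20,cv); (23,22,cv); (24,6,cv); (24,20,cv); (24,21,cv); (25,7,cv); (25,21,cv); (25,22,cv); (26,20,cv); (26,21,cv); (26,22,cv)
final:
nodes: 0:V, 2:V, 6:V, 7:V, 9:V, 12:T, 13:V, 14:V, 15:V, 16:T, 17:T, 18:T, 19:T, 20:V, 21:V, 22:V, 23:T, 24:T, 25:T, 26:T
edges: (12,0,cv); (12,0,cvk); (12,2,cv); (12,9,cv); (16,2,cv); (16,13,cv); (16,15,cv); (17,7,cv); (17,13,cv); (17,14,cv); (18,9,cv); (18,14,cv); (18,15,cv); (19,13,cv); (19,14,cv); (19,15,cv); (23,2,cv); (23,20,cv); (23,22,cv); (24,6,cv); (24,20,cv); (24,21,cv); (25,7,cv); (25,21,cv); (25,22,cv); (26,20,cv); (26,21,cv); (26,22,cv)


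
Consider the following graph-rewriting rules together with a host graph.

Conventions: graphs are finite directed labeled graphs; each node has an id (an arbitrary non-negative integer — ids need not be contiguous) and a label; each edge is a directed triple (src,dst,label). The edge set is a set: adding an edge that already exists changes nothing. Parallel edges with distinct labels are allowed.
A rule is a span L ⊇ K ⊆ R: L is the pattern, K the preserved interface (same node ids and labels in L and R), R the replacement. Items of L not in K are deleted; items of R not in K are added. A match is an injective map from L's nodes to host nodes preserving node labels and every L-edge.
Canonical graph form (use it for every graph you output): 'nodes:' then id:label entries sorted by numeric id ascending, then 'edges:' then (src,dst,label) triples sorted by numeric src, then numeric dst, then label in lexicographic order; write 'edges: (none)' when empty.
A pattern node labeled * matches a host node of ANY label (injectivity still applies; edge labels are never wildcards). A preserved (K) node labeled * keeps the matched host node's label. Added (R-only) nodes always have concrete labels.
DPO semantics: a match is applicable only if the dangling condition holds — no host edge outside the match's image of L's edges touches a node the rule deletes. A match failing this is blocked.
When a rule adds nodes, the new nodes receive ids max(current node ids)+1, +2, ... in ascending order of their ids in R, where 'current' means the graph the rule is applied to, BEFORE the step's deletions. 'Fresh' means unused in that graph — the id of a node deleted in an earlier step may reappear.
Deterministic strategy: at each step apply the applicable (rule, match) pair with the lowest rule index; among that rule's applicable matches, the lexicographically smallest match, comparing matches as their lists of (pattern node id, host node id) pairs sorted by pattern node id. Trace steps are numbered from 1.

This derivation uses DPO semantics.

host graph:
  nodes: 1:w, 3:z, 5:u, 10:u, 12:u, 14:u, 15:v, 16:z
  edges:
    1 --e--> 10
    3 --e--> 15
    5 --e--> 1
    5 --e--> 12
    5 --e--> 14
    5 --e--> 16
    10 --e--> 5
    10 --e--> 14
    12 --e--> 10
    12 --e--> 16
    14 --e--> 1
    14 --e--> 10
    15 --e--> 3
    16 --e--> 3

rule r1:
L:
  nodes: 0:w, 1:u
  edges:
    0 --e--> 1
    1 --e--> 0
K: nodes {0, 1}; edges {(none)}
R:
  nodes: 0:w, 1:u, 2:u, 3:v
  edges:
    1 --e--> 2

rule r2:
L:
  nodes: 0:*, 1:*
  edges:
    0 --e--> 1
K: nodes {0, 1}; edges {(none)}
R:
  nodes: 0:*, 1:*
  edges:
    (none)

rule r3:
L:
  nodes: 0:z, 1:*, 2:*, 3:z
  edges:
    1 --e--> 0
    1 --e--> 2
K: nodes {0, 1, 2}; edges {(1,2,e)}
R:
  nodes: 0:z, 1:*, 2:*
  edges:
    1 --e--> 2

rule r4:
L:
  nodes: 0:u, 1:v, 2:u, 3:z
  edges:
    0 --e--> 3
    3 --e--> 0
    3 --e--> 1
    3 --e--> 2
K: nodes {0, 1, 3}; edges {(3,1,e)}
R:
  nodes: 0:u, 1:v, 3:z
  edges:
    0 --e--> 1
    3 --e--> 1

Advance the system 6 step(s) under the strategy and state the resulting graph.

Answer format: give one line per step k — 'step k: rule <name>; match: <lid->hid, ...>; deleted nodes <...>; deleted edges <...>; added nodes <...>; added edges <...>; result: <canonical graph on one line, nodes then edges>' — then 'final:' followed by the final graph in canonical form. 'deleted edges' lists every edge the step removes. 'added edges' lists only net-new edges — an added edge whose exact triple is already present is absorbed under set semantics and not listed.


step 1: rule r2; match: 0->1, 1->10; deleted nodes (none); deleted edges (1,10,e); added nodes (none); added edges (none); result: nodes: 1:w, 3:z, 5:u, 10:u, 12:u, 14:u, 15:v, 16:z edges: (3,15,e); (5,1,e); (5,12,e); (5,14,e); (5,16,e); (10,5,e); (10,14,e); (12,10,e); (12,16,e); (14,1,e); (14,10,e); (15,3,e); (16,3,e)
step 2: rule r2; match: 0->3, 1->15; deleted nodes (none); deleted edges (3,15,e); added nodes (none); added edges (none); result: nodes: 1:w, 3:z, 5:u, 10:u, 12:u, 14:u, 15:v, 16:z edges: (5,1,e); (5,12,e); (5,14,e); (5,16,e); (10,5,e); (10,14,e); (12,10,e); (12,16,e); (14,1,e); (14,10,e); (15,3,e); (16,3,e)
step 3: rule r2; match: 0->5, 1->1; deleted nodes (none); deleted edges (5,1,e); added nodes (none); added edges (none); result: nodes: 1:w, 3:z, 5:u, 10:u, 12:u, 14:u, 15:v, 16:z edges: (5,12,e); (5,14,e); (5,16,e); (10,5,e); (10,14,e); (12,10,e); (12,16,e); (14,1,e); (14,10,e); (15,3,e); (16,3,e)
step 4: rule r2; match: 0->5, 1->12; deleted nodes (none); deleted edges (5,12,e); added nodes (none); added edges (none); result: nodes: 1:w, 3:z, 5:u, 10:u, 12:u, 14:u, 15:v, 16:z edges: (5,14,e); (5,16,e); (10,5,e); (10,14,e); (12,10,e); (12,16,e); (14,1,e); (14,10,e); (15,3,e); (16,3,e)
step 5: rule r2; match: 0->5, 1->14; deleted nodes (none); deleted edges (5,14,e); added nodes (none); added edges (none); result: nodes: 1:w, 3:z, 5:u, 10:u, 12:u, 14:u, 15:v, 16:z edges: (5,16,e); (10,5,e); (10,14,e); (12,10,e); (12,16,e); (14,1,e); (14,10,e); (15,3,e); (16,3,e)
step 6: rule r2; match: 0->5, 1->16; deleted nodes (none); deleted edges (5,16,e); added nodes (none); added edges (none); result: nodes: 1:w, 3:z, 5:u, 10:u, 12:u, 14:u, 15:v, 16:z edges: (10,5,e); (10,14,e); (12,10,e); (12,16,e); (14,1,e); (14,10,e); (15,3,e); (16,3,e)
final:
nodes: 1:w, 3:z, 5:u, 10:u, 12:u, 14:u, 15:v, 16:z
edges: (10,5,e); (10,14,e); (12,10,e); (12,16,e); (14,1,e); (14,10,e); (15,3,e); (16,3,e)


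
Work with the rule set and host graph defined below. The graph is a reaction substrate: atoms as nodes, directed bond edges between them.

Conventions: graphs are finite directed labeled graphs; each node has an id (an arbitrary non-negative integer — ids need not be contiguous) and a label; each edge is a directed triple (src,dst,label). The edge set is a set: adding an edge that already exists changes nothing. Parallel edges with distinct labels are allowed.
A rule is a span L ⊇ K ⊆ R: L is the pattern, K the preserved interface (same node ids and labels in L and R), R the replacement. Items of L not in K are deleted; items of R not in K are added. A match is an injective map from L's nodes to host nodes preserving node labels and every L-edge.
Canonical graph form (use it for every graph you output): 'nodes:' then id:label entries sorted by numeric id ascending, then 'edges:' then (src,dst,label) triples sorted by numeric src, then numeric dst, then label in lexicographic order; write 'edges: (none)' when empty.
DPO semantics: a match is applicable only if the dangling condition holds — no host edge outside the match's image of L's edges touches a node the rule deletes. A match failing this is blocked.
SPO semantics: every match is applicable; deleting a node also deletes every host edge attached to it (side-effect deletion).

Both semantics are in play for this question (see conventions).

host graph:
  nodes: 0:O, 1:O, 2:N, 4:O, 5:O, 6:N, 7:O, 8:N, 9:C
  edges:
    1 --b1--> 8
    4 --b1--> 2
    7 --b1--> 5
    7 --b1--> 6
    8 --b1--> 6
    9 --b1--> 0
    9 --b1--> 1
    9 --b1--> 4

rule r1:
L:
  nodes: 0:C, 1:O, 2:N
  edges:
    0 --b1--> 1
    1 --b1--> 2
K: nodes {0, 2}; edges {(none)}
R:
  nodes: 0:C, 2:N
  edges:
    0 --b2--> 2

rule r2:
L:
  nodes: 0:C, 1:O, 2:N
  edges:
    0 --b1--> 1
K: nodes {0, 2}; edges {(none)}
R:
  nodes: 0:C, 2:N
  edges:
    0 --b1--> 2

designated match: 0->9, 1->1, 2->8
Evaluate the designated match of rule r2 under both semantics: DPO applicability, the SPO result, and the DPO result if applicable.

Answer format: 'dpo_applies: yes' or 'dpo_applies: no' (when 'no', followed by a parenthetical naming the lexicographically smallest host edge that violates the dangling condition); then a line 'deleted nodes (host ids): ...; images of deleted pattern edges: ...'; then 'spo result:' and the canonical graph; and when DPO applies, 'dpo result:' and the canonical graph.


dpo_applies: no
(the rule deletes node 1, which keeps host edge (1,8,b1) outside the match image — the dangling condition fails, DPO blocks; SPO proceeds and side-deletes such edges)
deleted nodes (host ids): 1; images of deleted pattern edges: (9,1,b1)
spo result:
nodes: 0:O, 2:N, 4:O, 5:O, 6:N, 7:O, 8:N, 9:C
edges: (4,2,b1); (7,5,b1); (7,6,b1); (8,6,b1); (9,0,b1); (9,4,b1); (9,8,b1)


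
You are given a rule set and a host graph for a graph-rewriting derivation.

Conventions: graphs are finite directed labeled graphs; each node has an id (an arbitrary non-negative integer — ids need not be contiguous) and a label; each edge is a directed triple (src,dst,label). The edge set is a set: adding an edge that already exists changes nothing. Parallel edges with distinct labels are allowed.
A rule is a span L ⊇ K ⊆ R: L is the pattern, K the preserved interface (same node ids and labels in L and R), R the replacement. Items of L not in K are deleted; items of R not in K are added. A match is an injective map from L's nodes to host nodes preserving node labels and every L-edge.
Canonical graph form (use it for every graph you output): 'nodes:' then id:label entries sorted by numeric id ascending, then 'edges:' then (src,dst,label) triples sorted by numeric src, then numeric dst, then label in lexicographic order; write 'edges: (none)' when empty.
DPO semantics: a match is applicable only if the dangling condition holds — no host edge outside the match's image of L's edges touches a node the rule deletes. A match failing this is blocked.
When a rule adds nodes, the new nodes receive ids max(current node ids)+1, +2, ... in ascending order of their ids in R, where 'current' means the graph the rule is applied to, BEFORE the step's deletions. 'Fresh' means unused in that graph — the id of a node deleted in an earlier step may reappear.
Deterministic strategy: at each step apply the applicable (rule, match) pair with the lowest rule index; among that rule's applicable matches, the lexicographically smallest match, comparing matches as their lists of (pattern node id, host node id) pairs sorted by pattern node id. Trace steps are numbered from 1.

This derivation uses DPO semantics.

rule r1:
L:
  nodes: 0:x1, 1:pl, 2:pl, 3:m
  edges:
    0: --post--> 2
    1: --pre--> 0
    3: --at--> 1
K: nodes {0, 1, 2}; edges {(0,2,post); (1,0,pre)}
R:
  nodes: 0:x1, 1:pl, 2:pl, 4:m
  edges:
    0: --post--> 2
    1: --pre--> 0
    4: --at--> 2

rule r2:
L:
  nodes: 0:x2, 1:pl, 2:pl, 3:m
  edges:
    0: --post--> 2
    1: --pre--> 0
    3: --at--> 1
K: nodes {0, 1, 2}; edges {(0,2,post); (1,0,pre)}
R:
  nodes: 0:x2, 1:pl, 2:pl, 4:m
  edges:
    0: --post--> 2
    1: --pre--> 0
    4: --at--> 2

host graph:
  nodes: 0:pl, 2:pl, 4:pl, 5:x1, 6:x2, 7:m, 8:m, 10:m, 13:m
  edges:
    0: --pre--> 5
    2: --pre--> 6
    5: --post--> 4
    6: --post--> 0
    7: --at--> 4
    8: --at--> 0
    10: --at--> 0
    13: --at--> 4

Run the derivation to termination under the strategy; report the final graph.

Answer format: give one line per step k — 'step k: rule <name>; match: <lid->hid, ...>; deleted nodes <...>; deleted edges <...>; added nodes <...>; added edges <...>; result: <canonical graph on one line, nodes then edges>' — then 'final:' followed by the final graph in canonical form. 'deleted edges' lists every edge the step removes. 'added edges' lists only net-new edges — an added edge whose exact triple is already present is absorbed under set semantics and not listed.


step 1: rule r1; match: 0->5, 1->0, 2->4, 3->8; deleted nodes 8; deleted edges (8,0,at); added nodes 14; added edges (14,4,at); result: nodes: 0:pl, 2:pl, 4:pl, 5:x1, 6:x2, 7:m, 10:m, 13:m, 14:m edges: (0,5,pre); (2,6,pre); (5,4,post); (6,0,post); (7,4,at); (10,0,at); (13,4,at); (14,4,at)
step 2: rule r1; match: 0->5, 1->0, 2->4, 3->10; deleted nodes 10; deleted edges (10,0,at); added nodes 15; added edges (15,4,at); result: nodes: 0:pl, 2:pl, 4:pl, 5:x1, 6:x2, 7:m, 13:m, 14:m, 15:m edges: (0,5,pre); (2,6,pre); (5,4,post); (6,0,post); (7,4,at); (13,4,at); (14,4,at); (15,4,at)
final:
nodes: 0:pl, 2:pl, 4:pl, 5:x1, 6:x2, 7:m, 13:m, 14:m, 15:m
edges: (0,5,pre); (2,6,pre); (5,4,post); (6,0,post); (7,4,at); (13,4,at); (14,4,at); (15,4,at)


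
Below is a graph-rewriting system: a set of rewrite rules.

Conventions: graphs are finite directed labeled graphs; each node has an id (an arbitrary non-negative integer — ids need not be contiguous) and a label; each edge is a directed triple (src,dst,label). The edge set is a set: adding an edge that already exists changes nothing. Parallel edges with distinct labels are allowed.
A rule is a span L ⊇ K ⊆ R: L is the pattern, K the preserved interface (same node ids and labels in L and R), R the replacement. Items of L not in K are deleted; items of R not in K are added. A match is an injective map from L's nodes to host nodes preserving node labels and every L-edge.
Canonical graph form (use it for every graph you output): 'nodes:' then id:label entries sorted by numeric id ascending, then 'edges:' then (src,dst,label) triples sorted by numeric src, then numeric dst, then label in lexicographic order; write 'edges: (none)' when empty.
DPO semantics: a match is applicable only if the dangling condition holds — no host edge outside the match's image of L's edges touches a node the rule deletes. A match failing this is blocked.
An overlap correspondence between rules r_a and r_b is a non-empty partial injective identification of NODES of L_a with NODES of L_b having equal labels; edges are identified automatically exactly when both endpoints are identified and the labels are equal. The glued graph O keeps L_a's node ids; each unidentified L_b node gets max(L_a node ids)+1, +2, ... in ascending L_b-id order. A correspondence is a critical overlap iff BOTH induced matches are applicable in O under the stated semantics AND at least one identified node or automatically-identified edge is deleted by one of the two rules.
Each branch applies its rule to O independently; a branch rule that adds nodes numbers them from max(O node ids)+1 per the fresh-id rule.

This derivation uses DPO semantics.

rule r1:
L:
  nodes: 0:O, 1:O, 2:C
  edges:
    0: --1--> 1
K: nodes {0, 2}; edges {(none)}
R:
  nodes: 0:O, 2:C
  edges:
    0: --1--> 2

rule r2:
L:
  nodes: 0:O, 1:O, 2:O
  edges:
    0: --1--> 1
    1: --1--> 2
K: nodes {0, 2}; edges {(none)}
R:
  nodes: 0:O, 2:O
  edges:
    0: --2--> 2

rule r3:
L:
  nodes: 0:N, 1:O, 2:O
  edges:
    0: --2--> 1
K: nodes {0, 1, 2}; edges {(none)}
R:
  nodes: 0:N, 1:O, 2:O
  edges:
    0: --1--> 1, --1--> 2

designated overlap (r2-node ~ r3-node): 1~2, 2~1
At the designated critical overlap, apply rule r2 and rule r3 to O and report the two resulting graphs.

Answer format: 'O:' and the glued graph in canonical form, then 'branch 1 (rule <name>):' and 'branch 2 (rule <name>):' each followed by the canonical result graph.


O:
nodes: 0:O, 1:O, 2:O, 3:N
edges: (0,1,1); (1,2,1); (3,2,2)
branch 1 (rule r2):
nodes: 0:O, 2:O, 3:N
edges: (0,2,2); (3,2,2)
branch 2 (rule r3):
nodes: 0:O, 1:O, 2:O, 3:N
edges: (0,1,1); (1,2,1); (3,1,1); (3,2,1)


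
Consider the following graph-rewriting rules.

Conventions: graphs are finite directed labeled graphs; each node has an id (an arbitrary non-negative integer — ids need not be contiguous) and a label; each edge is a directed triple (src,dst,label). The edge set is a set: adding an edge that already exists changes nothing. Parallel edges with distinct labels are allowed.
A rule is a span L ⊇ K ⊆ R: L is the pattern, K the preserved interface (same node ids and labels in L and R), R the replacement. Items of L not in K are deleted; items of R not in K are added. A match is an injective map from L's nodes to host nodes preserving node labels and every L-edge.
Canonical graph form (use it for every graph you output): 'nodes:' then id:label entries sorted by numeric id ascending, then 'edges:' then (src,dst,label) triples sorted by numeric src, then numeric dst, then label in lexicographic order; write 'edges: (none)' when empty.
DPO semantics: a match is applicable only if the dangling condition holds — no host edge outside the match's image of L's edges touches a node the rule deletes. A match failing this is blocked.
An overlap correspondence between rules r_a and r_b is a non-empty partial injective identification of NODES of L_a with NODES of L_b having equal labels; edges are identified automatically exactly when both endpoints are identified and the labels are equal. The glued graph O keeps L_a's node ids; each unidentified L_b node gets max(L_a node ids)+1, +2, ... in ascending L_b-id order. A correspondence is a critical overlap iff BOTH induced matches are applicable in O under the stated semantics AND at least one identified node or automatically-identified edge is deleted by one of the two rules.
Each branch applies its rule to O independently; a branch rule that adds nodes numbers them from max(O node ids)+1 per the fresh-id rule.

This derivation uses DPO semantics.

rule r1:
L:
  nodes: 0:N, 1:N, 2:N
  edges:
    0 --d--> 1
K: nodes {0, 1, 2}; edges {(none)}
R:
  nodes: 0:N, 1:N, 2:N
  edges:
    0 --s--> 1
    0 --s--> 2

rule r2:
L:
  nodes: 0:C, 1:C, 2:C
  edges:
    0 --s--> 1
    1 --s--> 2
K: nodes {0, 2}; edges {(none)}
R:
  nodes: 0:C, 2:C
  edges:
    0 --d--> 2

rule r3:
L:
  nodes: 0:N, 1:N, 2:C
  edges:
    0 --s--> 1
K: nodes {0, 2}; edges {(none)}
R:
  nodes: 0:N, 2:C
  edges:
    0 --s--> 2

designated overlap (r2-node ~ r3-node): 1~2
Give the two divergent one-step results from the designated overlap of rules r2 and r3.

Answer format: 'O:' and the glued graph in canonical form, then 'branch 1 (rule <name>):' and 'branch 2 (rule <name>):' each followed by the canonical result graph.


O:
nodes: 0:C, 1:C, 2:C, 3:N, 4:N
edges: (0,1,s); (1,2,s); (3,4,s)
branch 1 (rule r2):
nodes: 0:C, 2:C, 3:N, 4:N
edges: (0,2,d); (3,4,s)
branch 2 (rule r3):
nodes: 0:C, 1:C, 2:C, 3:N
edges: (0,1,s); (1,2,s); (3,1,s)


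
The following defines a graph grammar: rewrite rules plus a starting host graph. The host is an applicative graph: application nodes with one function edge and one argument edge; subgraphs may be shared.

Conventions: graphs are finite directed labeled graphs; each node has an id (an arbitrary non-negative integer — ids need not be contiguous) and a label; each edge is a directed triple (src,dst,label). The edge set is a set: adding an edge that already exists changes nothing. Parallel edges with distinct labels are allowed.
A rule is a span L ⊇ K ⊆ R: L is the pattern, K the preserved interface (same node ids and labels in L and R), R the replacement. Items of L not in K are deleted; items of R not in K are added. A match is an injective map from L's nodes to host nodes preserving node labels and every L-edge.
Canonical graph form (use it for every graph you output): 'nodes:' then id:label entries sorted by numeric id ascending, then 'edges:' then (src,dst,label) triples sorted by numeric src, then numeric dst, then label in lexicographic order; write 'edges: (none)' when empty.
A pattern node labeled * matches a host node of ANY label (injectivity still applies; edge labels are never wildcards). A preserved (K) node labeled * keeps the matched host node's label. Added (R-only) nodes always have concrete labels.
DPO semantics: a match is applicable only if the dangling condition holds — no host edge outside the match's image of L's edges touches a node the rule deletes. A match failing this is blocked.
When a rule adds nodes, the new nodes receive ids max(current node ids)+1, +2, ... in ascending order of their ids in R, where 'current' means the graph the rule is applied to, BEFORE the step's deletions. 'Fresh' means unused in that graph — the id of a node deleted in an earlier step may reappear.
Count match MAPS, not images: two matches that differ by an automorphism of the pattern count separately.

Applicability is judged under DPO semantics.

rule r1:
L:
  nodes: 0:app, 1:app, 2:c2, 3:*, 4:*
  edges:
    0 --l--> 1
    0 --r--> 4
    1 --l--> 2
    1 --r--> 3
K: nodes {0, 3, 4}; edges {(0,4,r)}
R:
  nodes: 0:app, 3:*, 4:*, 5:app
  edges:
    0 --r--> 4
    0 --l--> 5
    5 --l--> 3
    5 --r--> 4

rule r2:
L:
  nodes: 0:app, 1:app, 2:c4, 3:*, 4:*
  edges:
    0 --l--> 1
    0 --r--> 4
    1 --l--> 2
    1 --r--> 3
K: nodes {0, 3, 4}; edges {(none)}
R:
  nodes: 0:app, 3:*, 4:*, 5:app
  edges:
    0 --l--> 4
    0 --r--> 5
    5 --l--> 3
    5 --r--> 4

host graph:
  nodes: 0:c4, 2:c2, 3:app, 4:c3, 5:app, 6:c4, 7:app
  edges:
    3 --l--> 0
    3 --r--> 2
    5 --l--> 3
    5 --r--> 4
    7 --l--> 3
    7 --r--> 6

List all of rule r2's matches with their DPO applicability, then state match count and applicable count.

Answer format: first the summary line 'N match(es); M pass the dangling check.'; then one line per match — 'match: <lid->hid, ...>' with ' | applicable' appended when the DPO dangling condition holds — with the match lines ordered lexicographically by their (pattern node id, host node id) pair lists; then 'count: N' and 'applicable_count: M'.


2 match(es); 0 pass the dangling check.
match: 0->5, 1->3, 2->0, 3->2, 4->4
match: 0->7, 1->3, 2->0, 3->2, 4->6
count: 2
applicable_count: 0


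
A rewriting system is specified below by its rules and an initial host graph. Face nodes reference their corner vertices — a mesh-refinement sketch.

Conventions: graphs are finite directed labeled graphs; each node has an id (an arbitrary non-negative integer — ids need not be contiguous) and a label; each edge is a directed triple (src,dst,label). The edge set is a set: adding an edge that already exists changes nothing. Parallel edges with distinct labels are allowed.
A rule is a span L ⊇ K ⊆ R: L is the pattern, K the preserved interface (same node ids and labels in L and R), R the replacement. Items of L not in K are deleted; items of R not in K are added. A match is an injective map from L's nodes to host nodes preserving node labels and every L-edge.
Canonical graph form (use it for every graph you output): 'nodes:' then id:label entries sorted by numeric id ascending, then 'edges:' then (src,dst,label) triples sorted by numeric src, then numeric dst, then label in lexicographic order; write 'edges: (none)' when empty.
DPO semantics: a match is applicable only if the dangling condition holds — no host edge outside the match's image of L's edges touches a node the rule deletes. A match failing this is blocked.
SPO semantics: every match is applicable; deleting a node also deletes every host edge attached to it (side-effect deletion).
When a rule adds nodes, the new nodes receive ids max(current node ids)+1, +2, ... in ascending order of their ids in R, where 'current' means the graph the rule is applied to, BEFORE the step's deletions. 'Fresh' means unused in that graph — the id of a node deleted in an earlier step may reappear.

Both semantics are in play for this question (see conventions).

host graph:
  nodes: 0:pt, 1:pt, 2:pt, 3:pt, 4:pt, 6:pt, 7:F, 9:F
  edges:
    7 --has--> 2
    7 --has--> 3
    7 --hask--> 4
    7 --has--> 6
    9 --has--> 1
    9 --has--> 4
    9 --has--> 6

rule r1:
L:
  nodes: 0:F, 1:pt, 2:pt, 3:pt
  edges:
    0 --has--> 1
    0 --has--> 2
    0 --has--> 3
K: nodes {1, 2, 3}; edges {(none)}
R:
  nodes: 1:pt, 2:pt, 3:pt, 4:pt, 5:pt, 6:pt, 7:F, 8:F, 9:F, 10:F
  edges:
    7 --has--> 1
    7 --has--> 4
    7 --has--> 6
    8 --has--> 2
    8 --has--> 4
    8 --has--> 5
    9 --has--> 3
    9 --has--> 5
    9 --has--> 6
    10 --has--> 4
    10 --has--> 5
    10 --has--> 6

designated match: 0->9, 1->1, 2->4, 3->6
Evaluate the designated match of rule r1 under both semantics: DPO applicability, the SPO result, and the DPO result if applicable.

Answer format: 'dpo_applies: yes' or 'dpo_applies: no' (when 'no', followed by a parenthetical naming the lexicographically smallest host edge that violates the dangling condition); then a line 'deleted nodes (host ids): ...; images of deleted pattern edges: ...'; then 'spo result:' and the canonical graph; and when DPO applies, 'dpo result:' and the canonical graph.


dpo_applies: yes
deleted nodes (host ids): 9; images of deleted pattern edges: (9,1,has); (9,4,has); (9,6,has)
spo result:
nodes: 0:pt, 1:pt, 2:pt, 3:pt, 4:pt, 6:pt, 7:F, 10:pt, 11:pt, 12:pt, 13:F, 14:F, 15:F, 16:F
edges: (7,2,has); (7,3,has); (7,4,hask); (7,6,has); (13,1,has); (13,10,has); (13,12,has); (14,4,has); (14,10,has); (14,11,has); (15,6,has); (15,11,has); (15,12,has); (16,10,has); (16,11,has); (16,12,has)
dpo result:
nodes: 0:pt, 1:pt, 2:pt, 3:pt, 4:pt, 6:pt, 7:F, 10:pt, 11:pt, 12:pt, 13:F, 14:F, 15:F, 16:F
edges: (7,2,has); (7,3,has); (7,4,hask); (7,6,has); (13,1,has); (13,10,has); (13,12,has); (14,4,has); (14,10,has); (14,11,has); (15,6,has); (15,11,has); (15,12,has); (16,10,has); (16,11,has); (16,12,has)


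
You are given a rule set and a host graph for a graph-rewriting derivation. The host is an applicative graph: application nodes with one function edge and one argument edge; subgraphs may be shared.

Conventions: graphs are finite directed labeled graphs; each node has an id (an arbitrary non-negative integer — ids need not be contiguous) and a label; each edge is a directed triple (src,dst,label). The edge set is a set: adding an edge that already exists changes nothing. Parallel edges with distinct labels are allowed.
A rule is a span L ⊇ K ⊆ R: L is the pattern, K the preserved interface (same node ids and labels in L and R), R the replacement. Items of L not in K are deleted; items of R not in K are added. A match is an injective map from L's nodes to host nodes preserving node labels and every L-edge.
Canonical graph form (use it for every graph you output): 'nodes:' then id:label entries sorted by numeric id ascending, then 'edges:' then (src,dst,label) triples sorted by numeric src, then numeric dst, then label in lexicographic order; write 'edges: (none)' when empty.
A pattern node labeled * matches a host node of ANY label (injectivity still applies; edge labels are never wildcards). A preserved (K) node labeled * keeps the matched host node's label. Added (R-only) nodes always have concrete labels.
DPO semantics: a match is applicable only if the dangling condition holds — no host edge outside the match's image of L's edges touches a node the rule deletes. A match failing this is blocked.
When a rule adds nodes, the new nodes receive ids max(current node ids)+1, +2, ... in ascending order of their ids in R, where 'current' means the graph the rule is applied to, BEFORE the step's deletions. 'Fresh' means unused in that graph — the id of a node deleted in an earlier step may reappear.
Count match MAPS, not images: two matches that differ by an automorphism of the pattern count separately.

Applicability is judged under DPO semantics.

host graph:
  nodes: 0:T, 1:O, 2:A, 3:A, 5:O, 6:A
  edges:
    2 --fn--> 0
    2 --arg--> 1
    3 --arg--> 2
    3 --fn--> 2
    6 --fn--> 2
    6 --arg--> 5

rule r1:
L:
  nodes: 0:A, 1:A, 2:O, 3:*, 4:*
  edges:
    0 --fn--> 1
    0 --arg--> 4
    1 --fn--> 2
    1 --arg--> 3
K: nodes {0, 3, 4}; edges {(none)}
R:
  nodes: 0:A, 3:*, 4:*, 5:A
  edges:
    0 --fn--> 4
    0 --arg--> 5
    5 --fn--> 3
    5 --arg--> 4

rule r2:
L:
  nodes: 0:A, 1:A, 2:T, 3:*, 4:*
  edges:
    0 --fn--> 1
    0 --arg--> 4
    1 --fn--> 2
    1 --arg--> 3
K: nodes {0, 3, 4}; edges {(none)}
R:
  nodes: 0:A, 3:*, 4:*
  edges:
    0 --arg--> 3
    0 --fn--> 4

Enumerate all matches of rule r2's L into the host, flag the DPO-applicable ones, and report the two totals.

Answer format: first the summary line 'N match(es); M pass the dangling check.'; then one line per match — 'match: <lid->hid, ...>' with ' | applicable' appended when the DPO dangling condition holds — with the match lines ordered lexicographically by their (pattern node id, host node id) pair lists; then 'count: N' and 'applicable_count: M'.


1 match(es); 0 pass the dangling check.
match: 0->6, 1->2, 2->0, 3->1, 4->5
count: 1
applicable_count: 0
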